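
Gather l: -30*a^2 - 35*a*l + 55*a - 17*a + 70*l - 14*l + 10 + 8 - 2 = -30*a^2 + 38*a + l*(56 - 35*a) + 16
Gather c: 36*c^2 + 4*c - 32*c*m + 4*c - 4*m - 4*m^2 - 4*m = 36*c^2 + c*(8 - 32*m) - 4*m^2 - 8*m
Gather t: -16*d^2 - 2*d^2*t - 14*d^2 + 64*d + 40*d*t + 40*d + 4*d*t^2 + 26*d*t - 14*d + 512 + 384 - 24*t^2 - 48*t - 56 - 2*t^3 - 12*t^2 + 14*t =-30*d^2 + 90*d - 2*t^3 + t^2*(4*d - 36) + t*(-2*d^2 + 66*d - 34) + 840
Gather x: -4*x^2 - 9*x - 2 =-4*x^2 - 9*x - 2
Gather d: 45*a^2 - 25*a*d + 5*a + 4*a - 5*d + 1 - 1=45*a^2 + 9*a + d*(-25*a - 5)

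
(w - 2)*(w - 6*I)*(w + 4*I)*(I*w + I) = I*w^4 + 2*w^3 - I*w^3 - 2*w^2 + 22*I*w^2 - 4*w - 24*I*w - 48*I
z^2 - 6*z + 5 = (z - 5)*(z - 1)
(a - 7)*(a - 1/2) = a^2 - 15*a/2 + 7/2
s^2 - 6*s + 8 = (s - 4)*(s - 2)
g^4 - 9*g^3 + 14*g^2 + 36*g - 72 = (g - 6)*(g - 3)*(g - 2)*(g + 2)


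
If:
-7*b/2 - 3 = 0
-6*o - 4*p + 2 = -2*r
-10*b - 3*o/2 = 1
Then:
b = -6/7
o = 106/21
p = r/2 - 99/14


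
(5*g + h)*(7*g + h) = 35*g^2 + 12*g*h + h^2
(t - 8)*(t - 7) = t^2 - 15*t + 56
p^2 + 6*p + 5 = (p + 1)*(p + 5)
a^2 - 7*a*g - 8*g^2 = (a - 8*g)*(a + g)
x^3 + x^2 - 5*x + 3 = (x - 1)^2*(x + 3)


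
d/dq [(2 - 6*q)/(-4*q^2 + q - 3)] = 8*(-3*q^2 + 2*q + 2)/(16*q^4 - 8*q^3 + 25*q^2 - 6*q + 9)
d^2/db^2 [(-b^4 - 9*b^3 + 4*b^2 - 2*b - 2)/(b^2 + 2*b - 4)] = 2*(-b^6 - 6*b^5 - 18*b^3 + 162*b^2 - 468*b + 32)/(b^6 + 6*b^5 - 40*b^3 + 96*b - 64)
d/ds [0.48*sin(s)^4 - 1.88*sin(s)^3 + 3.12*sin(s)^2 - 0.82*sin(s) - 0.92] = (1.92*sin(s)^3 - 5.64*sin(s)^2 + 6.24*sin(s) - 0.82)*cos(s)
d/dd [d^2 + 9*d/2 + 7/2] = 2*d + 9/2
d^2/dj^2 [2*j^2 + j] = 4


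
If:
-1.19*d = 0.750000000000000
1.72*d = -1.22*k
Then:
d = -0.63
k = 0.89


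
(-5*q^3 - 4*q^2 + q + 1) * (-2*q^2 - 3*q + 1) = 10*q^5 + 23*q^4 + 5*q^3 - 9*q^2 - 2*q + 1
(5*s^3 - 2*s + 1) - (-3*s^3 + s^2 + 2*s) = 8*s^3 - s^2 - 4*s + 1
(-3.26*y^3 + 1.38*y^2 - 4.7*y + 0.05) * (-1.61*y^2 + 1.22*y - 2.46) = 5.2486*y^5 - 6.199*y^4 + 17.2702*y^3 - 9.2093*y^2 + 11.623*y - 0.123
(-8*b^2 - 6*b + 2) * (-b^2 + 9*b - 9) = 8*b^4 - 66*b^3 + 16*b^2 + 72*b - 18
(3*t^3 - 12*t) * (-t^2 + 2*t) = -3*t^5 + 6*t^4 + 12*t^3 - 24*t^2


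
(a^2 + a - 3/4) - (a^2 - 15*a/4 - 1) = 19*a/4 + 1/4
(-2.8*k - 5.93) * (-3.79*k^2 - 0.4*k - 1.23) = 10.612*k^3 + 23.5947*k^2 + 5.816*k + 7.2939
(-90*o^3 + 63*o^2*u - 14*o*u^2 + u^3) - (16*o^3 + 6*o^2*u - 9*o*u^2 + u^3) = -106*o^3 + 57*o^2*u - 5*o*u^2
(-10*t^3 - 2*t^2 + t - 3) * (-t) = 10*t^4 + 2*t^3 - t^2 + 3*t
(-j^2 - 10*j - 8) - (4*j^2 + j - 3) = -5*j^2 - 11*j - 5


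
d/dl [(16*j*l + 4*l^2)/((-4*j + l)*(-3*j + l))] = 4*j*(48*j^2 + 24*j*l - 11*l^2)/(144*j^4 - 168*j^3*l + 73*j^2*l^2 - 14*j*l^3 + l^4)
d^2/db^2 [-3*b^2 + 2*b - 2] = -6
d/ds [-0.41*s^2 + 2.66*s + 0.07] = 2.66 - 0.82*s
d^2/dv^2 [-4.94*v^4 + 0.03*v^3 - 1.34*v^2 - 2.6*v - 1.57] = -59.28*v^2 + 0.18*v - 2.68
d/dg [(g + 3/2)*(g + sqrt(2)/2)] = 2*g + sqrt(2)/2 + 3/2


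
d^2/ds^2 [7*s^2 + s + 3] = 14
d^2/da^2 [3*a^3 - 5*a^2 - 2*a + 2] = 18*a - 10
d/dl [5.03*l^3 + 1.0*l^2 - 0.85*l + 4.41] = 15.09*l^2 + 2.0*l - 0.85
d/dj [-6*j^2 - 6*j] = -12*j - 6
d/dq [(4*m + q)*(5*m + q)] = 9*m + 2*q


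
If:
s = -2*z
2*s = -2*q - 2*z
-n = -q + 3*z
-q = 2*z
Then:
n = 0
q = 0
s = 0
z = 0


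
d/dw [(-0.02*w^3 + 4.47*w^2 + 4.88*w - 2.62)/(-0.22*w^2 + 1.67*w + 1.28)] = (0.0044*w^4 - 0.0667999999999997*w^3 + 8.4617*w^2 + 10.2904*w + 10.6218)/(0.0484*w^4 - 0.7348*w^3 + 2.2257*w^2 + 4.2752*w + 1.6384)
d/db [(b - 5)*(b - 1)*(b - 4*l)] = 3*b^2 - 8*b*l - 12*b + 24*l + 5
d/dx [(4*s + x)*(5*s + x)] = 9*s + 2*x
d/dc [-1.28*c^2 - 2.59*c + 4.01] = -2.56*c - 2.59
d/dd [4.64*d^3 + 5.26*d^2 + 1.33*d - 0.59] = 13.92*d^2 + 10.52*d + 1.33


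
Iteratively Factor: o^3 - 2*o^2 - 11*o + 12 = (o - 4)*(o^2 + 2*o - 3) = (o - 4)*(o - 1)*(o + 3)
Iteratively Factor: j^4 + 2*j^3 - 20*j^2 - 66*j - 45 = (j + 1)*(j^3 + j^2 - 21*j - 45) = (j + 1)*(j + 3)*(j^2 - 2*j - 15) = (j - 5)*(j + 1)*(j + 3)*(j + 3)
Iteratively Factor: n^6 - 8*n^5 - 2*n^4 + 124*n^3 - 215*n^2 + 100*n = (n + 4)*(n^5 - 12*n^4 + 46*n^3 - 60*n^2 + 25*n) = (n - 1)*(n + 4)*(n^4 - 11*n^3 + 35*n^2 - 25*n) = n*(n - 1)*(n + 4)*(n^3 - 11*n^2 + 35*n - 25) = n*(n - 1)^2*(n + 4)*(n^2 - 10*n + 25) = n*(n - 5)*(n - 1)^2*(n + 4)*(n - 5)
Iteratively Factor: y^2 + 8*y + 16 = (y + 4)*(y + 4)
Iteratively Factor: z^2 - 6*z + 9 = (z - 3)*(z - 3)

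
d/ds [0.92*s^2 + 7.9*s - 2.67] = 1.84*s + 7.9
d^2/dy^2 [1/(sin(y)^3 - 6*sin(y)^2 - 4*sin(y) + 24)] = (-9*sin(y)^6 + 66*sin(y)^5 - 124*sin(y)^4 + 48*sin(y)^3 - 400*sin(y)^2 - 96*sin(y) + 320)/(sin(y)^3 - 6*sin(y)^2 - 4*sin(y) + 24)^3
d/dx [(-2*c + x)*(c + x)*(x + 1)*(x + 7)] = -4*c^2*x - 16*c^2 - 3*c*x^2 - 16*c*x - 7*c + 4*x^3 + 24*x^2 + 14*x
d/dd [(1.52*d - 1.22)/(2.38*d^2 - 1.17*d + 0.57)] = (-3.6176*d^2 + 5.8072*d - 0.561)/(5.6644*d^4 - 5.5692*d^3 + 4.0821*d^2 - 1.3338*d + 0.3249)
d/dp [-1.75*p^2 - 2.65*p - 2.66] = -3.5*p - 2.65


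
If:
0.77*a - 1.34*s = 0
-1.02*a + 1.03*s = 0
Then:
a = 0.00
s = 0.00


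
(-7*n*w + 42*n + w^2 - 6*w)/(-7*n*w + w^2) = (w - 6)/w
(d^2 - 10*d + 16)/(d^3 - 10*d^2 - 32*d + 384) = (d - 2)/(d^2 - 2*d - 48)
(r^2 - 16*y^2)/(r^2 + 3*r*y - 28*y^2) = (r + 4*y)/(r + 7*y)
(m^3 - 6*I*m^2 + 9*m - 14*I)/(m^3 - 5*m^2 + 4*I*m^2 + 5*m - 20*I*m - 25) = (m^2 - 5*I*m + 14)/(m^2 + 5*m*(-1 + I) - 25*I)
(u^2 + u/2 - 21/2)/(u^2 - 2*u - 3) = (u + 7/2)/(u + 1)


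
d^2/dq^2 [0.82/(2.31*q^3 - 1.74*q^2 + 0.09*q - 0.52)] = ((2.8536 - 11.3652*q)*(2.31*q^3 - 1.74*q^2 + 0.09*q - 0.52) + 0.82*(6.93*q^2 - 3.48*q + 0.09)*(13.86*q^2 - 6.96*q + 0.18))/(2.31*q^3 - 1.74*q^2 + 0.09*q - 0.52)^3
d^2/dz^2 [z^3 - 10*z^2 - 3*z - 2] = 6*z - 20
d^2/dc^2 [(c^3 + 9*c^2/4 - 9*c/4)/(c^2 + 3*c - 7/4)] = 14*(16*c^3 - 36*c^2 - 24*c - 45)/(64*c^6 + 576*c^5 + 1392*c^4 - 288*c^3 - 2436*c^2 + 1764*c - 343)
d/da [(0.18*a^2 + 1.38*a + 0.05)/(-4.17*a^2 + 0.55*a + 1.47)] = (5.8536*a^2 + 0.9462*a + 2.0011)/(17.3889*a^4 - 4.587*a^3 - 11.9573*a^2 + 1.617*a + 2.1609)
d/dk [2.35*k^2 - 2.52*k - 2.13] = 4.7*k - 2.52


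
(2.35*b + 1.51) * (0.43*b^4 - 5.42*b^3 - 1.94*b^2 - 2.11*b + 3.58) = 1.0105*b^5 - 12.0877*b^4 - 12.7432*b^3 - 7.8879*b^2 + 5.2269*b + 5.4058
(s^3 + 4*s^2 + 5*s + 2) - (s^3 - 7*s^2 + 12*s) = 11*s^2 - 7*s + 2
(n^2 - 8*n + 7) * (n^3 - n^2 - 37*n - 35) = n^5 - 9*n^4 - 22*n^3 + 254*n^2 + 21*n - 245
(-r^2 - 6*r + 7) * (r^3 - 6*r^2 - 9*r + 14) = -r^5 + 52*r^3 - 2*r^2 - 147*r + 98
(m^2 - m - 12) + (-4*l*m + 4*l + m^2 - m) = -4*l*m + 4*l + 2*m^2 - 2*m - 12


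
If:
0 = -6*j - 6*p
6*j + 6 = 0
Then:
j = -1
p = 1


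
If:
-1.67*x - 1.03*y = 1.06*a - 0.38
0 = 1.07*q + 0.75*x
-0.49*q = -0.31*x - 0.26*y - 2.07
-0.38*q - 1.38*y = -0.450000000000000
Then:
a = 5.44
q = 2.15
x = -3.06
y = -0.26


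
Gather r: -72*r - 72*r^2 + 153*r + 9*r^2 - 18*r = -63*r^2 + 63*r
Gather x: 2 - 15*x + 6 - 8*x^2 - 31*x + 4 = -8*x^2 - 46*x + 12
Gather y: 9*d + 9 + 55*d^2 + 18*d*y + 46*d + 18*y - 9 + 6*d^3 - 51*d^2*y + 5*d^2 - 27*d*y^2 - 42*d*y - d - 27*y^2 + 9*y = 6*d^3 + 60*d^2 + 54*d + y^2*(-27*d - 27) + y*(-51*d^2 - 24*d + 27)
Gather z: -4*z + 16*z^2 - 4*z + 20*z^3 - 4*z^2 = 20*z^3 + 12*z^2 - 8*z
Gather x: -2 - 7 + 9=0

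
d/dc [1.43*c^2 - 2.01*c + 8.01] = 2.86*c - 2.01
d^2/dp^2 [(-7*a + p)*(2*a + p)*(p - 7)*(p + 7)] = -28*a^2 - 30*a*p + 12*p^2 - 98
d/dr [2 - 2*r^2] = -4*r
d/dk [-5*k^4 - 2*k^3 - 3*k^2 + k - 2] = -20*k^3 - 6*k^2 - 6*k + 1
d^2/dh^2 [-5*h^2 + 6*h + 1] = -10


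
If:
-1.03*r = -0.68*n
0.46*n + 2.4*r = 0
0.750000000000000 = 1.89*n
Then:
No Solution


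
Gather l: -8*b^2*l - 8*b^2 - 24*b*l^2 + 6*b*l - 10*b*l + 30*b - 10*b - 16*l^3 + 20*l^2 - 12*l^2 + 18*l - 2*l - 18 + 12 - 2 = -8*b^2 + 20*b - 16*l^3 + l^2*(8 - 24*b) + l*(-8*b^2 - 4*b + 16) - 8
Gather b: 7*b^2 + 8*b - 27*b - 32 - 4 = 7*b^2 - 19*b - 36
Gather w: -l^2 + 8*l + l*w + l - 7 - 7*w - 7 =-l^2 + 9*l + w*(l - 7) - 14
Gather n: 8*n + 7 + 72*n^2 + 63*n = 72*n^2 + 71*n + 7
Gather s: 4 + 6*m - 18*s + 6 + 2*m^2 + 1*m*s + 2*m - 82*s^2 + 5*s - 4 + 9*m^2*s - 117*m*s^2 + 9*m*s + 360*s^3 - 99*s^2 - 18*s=2*m^2 + 8*m + 360*s^3 + s^2*(-117*m - 181) + s*(9*m^2 + 10*m - 31) + 6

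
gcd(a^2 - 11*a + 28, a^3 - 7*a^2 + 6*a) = 1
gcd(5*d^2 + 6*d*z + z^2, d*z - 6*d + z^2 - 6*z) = d + z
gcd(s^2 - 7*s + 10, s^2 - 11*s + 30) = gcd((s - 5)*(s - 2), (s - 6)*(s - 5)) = s - 5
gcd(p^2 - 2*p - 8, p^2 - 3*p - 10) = p + 2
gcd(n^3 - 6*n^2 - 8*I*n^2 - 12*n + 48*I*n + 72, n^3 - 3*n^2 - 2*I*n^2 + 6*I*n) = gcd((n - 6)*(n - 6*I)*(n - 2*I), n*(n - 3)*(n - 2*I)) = n - 2*I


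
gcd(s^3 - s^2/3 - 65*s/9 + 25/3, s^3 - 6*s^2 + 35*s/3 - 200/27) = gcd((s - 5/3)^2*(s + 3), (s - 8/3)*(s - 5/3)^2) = s^2 - 10*s/3 + 25/9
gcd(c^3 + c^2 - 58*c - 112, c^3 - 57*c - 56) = c^2 - c - 56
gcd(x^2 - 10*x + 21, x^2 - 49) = x - 7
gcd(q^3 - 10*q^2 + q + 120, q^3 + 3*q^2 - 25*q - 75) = q^2 - 2*q - 15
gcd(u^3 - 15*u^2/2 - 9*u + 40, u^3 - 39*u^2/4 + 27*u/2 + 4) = u^2 - 10*u + 16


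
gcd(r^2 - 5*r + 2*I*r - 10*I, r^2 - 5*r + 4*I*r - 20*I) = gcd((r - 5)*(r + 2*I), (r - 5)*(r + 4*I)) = r - 5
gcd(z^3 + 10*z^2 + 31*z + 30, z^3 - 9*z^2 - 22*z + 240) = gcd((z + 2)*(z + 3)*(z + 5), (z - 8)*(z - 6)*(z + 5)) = z + 5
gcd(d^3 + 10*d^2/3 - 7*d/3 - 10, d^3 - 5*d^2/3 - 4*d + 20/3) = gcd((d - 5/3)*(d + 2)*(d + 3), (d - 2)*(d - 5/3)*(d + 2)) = d^2 + d/3 - 10/3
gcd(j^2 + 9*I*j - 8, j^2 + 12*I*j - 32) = j + 8*I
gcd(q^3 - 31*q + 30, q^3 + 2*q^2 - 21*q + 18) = q^2 + 5*q - 6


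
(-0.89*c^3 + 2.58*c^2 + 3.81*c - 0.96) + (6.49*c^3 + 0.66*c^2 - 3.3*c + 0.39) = 5.6*c^3 + 3.24*c^2 + 0.51*c - 0.57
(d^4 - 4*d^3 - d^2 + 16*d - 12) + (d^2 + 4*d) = d^4 - 4*d^3 + 20*d - 12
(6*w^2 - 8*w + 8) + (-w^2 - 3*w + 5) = 5*w^2 - 11*w + 13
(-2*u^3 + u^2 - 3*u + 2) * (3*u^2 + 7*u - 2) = -6*u^5 - 11*u^4 + 2*u^3 - 17*u^2 + 20*u - 4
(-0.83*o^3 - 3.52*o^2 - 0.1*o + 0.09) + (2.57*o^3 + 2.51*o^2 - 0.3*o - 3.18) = 1.74*o^3 - 1.01*o^2 - 0.4*o - 3.09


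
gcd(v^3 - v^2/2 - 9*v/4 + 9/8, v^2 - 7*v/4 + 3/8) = v - 3/2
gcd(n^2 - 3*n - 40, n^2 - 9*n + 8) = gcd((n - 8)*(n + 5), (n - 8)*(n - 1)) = n - 8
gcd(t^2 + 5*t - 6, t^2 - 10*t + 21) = 1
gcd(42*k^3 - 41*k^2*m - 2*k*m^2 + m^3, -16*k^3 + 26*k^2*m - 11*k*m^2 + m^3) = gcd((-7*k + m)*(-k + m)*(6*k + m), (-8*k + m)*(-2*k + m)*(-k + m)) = k - m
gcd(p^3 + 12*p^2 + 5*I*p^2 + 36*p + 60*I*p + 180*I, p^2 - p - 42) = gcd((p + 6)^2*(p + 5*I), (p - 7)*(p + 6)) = p + 6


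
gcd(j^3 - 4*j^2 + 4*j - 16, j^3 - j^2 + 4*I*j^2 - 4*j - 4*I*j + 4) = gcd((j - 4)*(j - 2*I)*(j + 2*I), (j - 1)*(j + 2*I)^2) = j + 2*I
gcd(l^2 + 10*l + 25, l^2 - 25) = l + 5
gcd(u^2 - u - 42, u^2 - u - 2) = 1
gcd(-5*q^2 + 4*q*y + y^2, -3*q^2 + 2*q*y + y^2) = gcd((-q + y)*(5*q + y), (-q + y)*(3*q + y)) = -q + y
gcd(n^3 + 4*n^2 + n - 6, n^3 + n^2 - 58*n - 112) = n + 2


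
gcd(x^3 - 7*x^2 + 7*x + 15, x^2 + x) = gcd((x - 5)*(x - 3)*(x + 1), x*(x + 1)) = x + 1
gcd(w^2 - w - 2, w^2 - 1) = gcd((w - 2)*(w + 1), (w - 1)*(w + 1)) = w + 1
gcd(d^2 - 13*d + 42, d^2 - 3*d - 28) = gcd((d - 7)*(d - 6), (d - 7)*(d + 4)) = d - 7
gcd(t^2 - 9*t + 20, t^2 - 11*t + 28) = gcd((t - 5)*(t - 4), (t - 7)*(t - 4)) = t - 4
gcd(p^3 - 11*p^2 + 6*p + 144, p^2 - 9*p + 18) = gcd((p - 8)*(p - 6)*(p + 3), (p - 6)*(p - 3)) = p - 6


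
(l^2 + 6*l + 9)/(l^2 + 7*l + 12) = (l + 3)/(l + 4)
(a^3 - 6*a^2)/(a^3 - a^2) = (a - 6)/(a - 1)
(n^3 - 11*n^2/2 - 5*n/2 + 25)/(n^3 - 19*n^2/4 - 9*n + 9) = 2*(2*n^2 - 15*n + 25)/(4*n^2 - 27*n + 18)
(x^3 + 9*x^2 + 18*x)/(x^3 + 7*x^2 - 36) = x/(x - 2)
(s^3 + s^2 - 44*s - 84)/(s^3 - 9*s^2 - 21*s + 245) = (s^2 + 8*s + 12)/(s^2 - 2*s - 35)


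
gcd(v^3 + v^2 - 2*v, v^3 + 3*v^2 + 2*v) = v^2 + 2*v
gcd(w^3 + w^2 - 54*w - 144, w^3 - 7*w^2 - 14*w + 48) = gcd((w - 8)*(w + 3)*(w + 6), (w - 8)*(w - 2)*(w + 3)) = w^2 - 5*w - 24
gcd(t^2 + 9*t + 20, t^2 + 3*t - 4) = t + 4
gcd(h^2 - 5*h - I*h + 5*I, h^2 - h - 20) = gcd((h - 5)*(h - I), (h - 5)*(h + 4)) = h - 5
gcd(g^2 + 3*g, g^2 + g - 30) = 1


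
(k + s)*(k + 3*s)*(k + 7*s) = k^3 + 11*k^2*s + 31*k*s^2 + 21*s^3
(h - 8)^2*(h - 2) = h^3 - 18*h^2 + 96*h - 128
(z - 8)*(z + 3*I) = z^2 - 8*z + 3*I*z - 24*I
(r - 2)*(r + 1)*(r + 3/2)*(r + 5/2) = r^4 + 3*r^3 - 9*r^2/4 - 47*r/4 - 15/2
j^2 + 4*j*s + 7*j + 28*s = (j + 7)*(j + 4*s)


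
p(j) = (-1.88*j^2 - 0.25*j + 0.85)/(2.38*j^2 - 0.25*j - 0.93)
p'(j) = (0.25 - 4.76*j)*(-1.88*j^2 - 0.25*j + 0.85)/(2.38*j^2 - 0.25*j - 0.93)^2 + (-3.76*j - 0.25)/(2.38*j^2 - 0.25*j - 0.93)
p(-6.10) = -0.76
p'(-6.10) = 0.01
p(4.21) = -0.83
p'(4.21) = 0.01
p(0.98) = -1.08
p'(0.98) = 0.75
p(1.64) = -0.91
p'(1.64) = 0.09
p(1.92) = -0.89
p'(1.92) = 0.06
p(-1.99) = -0.68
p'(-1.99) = 0.07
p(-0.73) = 0.06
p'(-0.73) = 5.21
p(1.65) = -0.91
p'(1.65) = 0.09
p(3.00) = -0.85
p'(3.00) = 0.02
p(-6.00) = -0.76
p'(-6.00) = 0.01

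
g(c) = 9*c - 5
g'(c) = 9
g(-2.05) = -23.45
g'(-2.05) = 9.00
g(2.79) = 20.11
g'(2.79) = 9.00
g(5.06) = 40.54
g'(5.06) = 9.00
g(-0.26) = -7.34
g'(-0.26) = 9.00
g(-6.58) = -64.22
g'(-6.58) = 9.00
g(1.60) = 9.40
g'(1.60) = 9.00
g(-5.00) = -50.00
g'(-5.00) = 9.00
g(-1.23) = -16.07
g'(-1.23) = 9.00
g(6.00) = 49.00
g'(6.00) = 9.00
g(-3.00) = -32.00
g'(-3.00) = 9.00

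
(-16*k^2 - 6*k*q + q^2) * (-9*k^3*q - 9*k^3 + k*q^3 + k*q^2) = 144*k^5*q + 144*k^5 + 54*k^4*q^2 + 54*k^4*q - 25*k^3*q^3 - 25*k^3*q^2 - 6*k^2*q^4 - 6*k^2*q^3 + k*q^5 + k*q^4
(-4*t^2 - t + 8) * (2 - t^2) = 4*t^4 + t^3 - 16*t^2 - 2*t + 16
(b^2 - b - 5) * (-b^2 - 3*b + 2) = -b^4 - 2*b^3 + 10*b^2 + 13*b - 10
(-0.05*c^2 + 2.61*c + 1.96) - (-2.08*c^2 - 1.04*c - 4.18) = 2.03*c^2 + 3.65*c + 6.14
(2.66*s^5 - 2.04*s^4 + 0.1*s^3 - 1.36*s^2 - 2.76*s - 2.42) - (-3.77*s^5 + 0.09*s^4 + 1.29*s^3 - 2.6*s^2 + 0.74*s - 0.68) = 6.43*s^5 - 2.13*s^4 - 1.19*s^3 + 1.24*s^2 - 3.5*s - 1.74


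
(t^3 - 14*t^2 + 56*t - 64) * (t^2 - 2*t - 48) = t^5 - 16*t^4 + 36*t^3 + 496*t^2 - 2560*t + 3072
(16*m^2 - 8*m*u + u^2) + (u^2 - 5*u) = 16*m^2 - 8*m*u + 2*u^2 - 5*u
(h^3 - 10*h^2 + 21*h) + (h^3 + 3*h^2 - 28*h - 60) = 2*h^3 - 7*h^2 - 7*h - 60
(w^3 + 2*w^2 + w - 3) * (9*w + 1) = 9*w^4 + 19*w^3 + 11*w^2 - 26*w - 3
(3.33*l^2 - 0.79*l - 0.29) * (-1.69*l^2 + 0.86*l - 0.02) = -5.6277*l^4 + 4.1989*l^3 - 0.2559*l^2 - 0.2336*l + 0.0058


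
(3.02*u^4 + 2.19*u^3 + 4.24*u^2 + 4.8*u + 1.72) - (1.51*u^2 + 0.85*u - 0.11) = 3.02*u^4 + 2.19*u^3 + 2.73*u^2 + 3.95*u + 1.83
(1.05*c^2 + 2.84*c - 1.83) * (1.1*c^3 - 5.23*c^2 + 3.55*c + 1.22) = 1.155*c^5 - 2.3675*c^4 - 13.1387*c^3 + 20.9339*c^2 - 3.0317*c - 2.2326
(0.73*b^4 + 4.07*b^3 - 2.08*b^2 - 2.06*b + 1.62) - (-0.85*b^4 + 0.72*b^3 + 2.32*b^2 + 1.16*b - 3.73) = 1.58*b^4 + 3.35*b^3 - 4.4*b^2 - 3.22*b + 5.35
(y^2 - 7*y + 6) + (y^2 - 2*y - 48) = 2*y^2 - 9*y - 42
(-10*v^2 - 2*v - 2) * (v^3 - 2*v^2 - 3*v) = -10*v^5 + 18*v^4 + 32*v^3 + 10*v^2 + 6*v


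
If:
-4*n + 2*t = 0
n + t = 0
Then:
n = 0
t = 0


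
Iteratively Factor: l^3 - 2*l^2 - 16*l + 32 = (l + 4)*(l^2 - 6*l + 8) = (l - 4)*(l + 4)*(l - 2)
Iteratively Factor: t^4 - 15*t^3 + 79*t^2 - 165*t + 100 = (t - 5)*(t^3 - 10*t^2 + 29*t - 20) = (t - 5)*(t - 1)*(t^2 - 9*t + 20) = (t - 5)^2*(t - 1)*(t - 4)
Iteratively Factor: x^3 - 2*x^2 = (x - 2)*(x^2) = x*(x - 2)*(x)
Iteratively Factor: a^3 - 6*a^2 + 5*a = (a)*(a^2 - 6*a + 5) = a*(a - 1)*(a - 5)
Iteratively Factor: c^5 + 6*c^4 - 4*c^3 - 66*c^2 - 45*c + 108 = (c + 3)*(c^4 + 3*c^3 - 13*c^2 - 27*c + 36) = (c - 3)*(c + 3)*(c^3 + 6*c^2 + 5*c - 12) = (c - 3)*(c - 1)*(c + 3)*(c^2 + 7*c + 12) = (c - 3)*(c - 1)*(c + 3)*(c + 4)*(c + 3)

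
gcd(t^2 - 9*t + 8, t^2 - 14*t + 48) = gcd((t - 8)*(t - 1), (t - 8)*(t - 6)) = t - 8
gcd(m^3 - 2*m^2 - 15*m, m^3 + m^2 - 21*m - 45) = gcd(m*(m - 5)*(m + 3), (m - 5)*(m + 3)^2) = m^2 - 2*m - 15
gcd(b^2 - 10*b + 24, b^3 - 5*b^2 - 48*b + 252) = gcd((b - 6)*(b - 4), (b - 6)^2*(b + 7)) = b - 6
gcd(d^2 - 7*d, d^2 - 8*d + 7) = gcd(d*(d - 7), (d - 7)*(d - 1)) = d - 7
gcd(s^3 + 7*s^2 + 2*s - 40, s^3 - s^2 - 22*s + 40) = s^2 + 3*s - 10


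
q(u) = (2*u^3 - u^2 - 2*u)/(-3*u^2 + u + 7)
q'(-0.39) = -0.09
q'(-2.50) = -0.28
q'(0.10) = -0.30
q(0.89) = -0.21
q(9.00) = -5.99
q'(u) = (6*u - 1)*(2*u^3 - u^2 - 2*u)/(-3*u^2 + u + 7)^2 + (6*u^2 - 2*u - 2)/(-3*u^2 + u + 7)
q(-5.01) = 3.64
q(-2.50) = 2.28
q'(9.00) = -0.66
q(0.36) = -0.11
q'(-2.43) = -0.23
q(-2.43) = 2.26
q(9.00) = -5.99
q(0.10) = -0.03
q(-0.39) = 0.08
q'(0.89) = 0.01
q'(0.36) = -0.30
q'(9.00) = -0.66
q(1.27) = -0.02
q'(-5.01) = -0.62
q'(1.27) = 1.47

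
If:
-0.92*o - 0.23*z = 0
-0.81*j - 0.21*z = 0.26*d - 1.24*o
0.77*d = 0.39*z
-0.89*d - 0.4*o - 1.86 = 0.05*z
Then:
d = -2.35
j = 3.73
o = 1.16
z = -4.64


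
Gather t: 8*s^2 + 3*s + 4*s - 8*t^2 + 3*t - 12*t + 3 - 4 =8*s^2 + 7*s - 8*t^2 - 9*t - 1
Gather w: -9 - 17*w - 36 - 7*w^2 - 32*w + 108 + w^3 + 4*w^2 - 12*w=w^3 - 3*w^2 - 61*w + 63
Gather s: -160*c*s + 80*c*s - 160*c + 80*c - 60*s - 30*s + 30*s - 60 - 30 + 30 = -80*c + s*(-80*c - 60) - 60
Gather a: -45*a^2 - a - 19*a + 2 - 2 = -45*a^2 - 20*a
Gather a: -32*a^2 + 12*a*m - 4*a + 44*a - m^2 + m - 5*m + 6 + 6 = -32*a^2 + a*(12*m + 40) - m^2 - 4*m + 12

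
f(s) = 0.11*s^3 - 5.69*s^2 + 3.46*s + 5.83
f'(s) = 0.33*s^2 - 11.38*s + 3.46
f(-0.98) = -3.13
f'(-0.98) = 14.93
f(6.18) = -164.14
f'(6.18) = -54.26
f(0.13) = 6.18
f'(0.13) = 1.99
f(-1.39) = -10.27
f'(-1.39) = 19.92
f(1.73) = -4.64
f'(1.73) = -15.24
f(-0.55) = 2.19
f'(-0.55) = 9.82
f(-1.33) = -9.10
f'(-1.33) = 19.18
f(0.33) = 6.36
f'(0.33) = -0.26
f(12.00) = -581.93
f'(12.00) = -85.58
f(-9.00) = -566.39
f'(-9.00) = 132.61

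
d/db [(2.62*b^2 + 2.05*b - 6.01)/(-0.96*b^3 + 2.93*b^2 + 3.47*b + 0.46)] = (2.5152*b^4 + 3.936*b^3 - 14.2239*b^2 + 37.629*b + 21.7977)/(0.9216*b^6 - 5.6256*b^5 + 1.9225*b^4 + 19.451*b^3 + 14.7365*b^2 + 3.1924*b + 0.2116)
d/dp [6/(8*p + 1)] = -48/(8*p + 1)^2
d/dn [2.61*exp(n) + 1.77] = 2.61*exp(n)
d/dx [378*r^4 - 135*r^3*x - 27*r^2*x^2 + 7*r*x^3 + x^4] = -135*r^3 - 54*r^2*x + 21*r*x^2 + 4*x^3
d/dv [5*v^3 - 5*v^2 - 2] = 5*v*(3*v - 2)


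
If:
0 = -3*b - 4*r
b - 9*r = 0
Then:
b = 0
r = 0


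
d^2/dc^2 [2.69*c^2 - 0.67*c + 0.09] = 5.38000000000000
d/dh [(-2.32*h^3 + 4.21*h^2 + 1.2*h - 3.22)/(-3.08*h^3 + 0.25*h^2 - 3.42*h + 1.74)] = (12.3868*h^4 + 23.2608*h^3 - 56.5614*h^2 + 16.2608*h - 8.9244)/(9.4864*h^6 - 1.54*h^5 + 21.1297*h^4 - 12.4284*h^3 + 12.5664*h^2 - 11.9016*h + 3.0276)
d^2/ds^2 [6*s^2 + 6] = 12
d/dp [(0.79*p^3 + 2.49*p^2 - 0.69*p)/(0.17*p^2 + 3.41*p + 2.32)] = (0.1343*p^4 + 5.3878*p^3 + 14.1066*p^2 + 11.5536*p - 1.6008)/(0.0289*p^4 + 1.1594*p^3 + 12.4169*p^2 + 15.8224*p + 5.3824)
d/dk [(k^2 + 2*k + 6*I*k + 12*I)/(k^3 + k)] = (-k^4 + k^3*(-4 - 12*I) + k^2*(1 - 36*I) - 12*I)/(k^6 + 2*k^4 + k^2)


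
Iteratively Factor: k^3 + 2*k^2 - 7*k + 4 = (k - 1)*(k^2 + 3*k - 4) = (k - 1)*(k + 4)*(k - 1)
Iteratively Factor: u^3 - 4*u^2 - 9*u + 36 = (u - 4)*(u^2 - 9) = (u - 4)*(u + 3)*(u - 3)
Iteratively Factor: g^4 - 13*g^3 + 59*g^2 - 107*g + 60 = (g - 4)*(g^3 - 9*g^2 + 23*g - 15) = (g - 4)*(g - 3)*(g^2 - 6*g + 5) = (g - 5)*(g - 4)*(g - 3)*(g - 1)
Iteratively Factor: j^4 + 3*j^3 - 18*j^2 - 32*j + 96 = (j - 3)*(j^3 + 6*j^2 - 32) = (j - 3)*(j + 4)*(j^2 + 2*j - 8) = (j - 3)*(j - 2)*(j + 4)*(j + 4)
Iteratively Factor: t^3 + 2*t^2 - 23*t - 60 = (t + 3)*(t^2 - t - 20) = (t - 5)*(t + 3)*(t + 4)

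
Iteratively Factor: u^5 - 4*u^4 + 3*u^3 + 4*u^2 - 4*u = (u - 1)*(u^4 - 3*u^3 + 4*u) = u*(u - 1)*(u^3 - 3*u^2 + 4) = u*(u - 2)*(u - 1)*(u^2 - u - 2) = u*(u - 2)*(u - 1)*(u + 1)*(u - 2)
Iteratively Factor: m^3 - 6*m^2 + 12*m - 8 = (m - 2)*(m^2 - 4*m + 4) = (m - 2)^2*(m - 2)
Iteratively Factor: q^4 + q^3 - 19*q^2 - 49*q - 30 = (q + 1)*(q^3 - 19*q - 30) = (q - 5)*(q + 1)*(q^2 + 5*q + 6) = (q - 5)*(q + 1)*(q + 2)*(q + 3)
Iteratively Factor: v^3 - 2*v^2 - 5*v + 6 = (v + 2)*(v^2 - 4*v + 3) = (v - 1)*(v + 2)*(v - 3)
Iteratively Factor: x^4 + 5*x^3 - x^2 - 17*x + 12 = (x + 3)*(x^3 + 2*x^2 - 7*x + 4) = (x - 1)*(x + 3)*(x^2 + 3*x - 4) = (x - 1)^2*(x + 3)*(x + 4)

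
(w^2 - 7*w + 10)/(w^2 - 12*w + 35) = (w - 2)/(w - 7)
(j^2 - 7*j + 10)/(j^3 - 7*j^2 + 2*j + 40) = (j - 2)/(j^2 - 2*j - 8)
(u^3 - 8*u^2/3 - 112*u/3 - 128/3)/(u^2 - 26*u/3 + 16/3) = (3*u^2 + 16*u + 16)/(3*u - 2)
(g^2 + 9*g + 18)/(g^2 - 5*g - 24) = (g + 6)/(g - 8)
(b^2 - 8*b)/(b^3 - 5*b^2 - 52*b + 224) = b/(b^2 + 3*b - 28)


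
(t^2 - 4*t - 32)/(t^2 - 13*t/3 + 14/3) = 3*(t^2 - 4*t - 32)/(3*t^2 - 13*t + 14)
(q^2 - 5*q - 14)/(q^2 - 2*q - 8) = (q - 7)/(q - 4)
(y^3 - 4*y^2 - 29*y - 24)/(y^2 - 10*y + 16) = (y^2 + 4*y + 3)/(y - 2)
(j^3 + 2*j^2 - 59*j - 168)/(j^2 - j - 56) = j + 3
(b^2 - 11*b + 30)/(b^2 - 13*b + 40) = (b - 6)/(b - 8)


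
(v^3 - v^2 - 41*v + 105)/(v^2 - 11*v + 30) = (v^2 + 4*v - 21)/(v - 6)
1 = 1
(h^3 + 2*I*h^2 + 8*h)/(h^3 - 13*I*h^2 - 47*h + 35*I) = h*(h^2 + 2*I*h + 8)/(h^3 - 13*I*h^2 - 47*h + 35*I)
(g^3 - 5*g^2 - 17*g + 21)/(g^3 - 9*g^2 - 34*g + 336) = (g^2 + 2*g - 3)/(g^2 - 2*g - 48)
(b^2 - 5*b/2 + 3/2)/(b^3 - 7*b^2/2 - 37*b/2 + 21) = (2*b - 3)/(2*b^2 - 5*b - 42)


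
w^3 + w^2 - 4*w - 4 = (w - 2)*(w + 1)*(w + 2)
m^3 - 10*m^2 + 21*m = m*(m - 7)*(m - 3)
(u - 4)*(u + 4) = u^2 - 16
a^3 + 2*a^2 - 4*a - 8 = (a - 2)*(a + 2)^2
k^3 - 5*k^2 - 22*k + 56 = (k - 7)*(k - 2)*(k + 4)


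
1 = 1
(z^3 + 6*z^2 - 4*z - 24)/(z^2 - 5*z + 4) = (z^3 + 6*z^2 - 4*z - 24)/(z^2 - 5*z + 4)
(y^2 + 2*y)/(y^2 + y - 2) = y/(y - 1)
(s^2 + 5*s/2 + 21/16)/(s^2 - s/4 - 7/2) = (s + 3/4)/(s - 2)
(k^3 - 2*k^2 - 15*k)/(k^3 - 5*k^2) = (k + 3)/k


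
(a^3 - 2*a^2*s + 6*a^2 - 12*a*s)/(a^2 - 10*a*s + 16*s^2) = a*(-a - 6)/(-a + 8*s)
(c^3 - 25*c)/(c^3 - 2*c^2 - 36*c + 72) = c*(c^2 - 25)/(c^3 - 2*c^2 - 36*c + 72)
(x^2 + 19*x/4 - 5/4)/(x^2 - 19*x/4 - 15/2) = (-4*x^2 - 19*x + 5)/(-4*x^2 + 19*x + 30)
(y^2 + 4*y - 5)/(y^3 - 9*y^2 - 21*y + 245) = (y - 1)/(y^2 - 14*y + 49)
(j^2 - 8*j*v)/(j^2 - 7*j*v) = (j - 8*v)/(j - 7*v)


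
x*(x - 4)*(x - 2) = x^3 - 6*x^2 + 8*x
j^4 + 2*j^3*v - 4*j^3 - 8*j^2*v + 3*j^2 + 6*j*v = j*(j - 3)*(j - 1)*(j + 2*v)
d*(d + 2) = d^2 + 2*d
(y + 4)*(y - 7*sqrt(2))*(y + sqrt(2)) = y^3 - 6*sqrt(2)*y^2 + 4*y^2 - 24*sqrt(2)*y - 14*y - 56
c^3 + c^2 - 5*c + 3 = (c - 1)^2*(c + 3)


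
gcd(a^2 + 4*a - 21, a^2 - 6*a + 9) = a - 3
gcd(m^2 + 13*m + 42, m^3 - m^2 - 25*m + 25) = 1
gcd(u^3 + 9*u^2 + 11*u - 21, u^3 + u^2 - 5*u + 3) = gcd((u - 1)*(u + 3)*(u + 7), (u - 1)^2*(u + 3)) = u^2 + 2*u - 3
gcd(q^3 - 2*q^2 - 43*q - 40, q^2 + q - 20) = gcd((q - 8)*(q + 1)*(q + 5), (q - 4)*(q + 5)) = q + 5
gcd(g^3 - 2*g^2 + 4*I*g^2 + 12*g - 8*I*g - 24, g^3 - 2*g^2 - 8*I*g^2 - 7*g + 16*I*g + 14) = g - 2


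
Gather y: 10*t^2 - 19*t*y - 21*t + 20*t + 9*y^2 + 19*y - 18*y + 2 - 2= 10*t^2 - t + 9*y^2 + y*(1 - 19*t)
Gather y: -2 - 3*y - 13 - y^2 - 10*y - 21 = -y^2 - 13*y - 36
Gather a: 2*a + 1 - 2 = 2*a - 1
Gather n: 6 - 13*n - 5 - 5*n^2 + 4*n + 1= -5*n^2 - 9*n + 2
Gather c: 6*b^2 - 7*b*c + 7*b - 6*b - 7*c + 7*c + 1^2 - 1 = 6*b^2 - 7*b*c + b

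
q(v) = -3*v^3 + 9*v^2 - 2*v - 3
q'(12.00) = -1082.00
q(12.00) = -3915.00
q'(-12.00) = -1514.00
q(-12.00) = 6501.00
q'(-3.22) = -153.28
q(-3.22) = 196.91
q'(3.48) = -48.35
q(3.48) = -27.40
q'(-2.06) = -77.27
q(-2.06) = 65.54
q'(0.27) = 2.20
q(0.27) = -2.94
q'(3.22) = -37.36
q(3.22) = -16.28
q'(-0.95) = -27.22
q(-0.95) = 9.59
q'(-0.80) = -22.16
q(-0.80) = 5.90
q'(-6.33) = -476.56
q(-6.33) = 1131.19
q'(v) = -9*v^2 + 18*v - 2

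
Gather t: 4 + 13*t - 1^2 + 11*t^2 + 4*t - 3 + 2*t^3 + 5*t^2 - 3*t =2*t^3 + 16*t^2 + 14*t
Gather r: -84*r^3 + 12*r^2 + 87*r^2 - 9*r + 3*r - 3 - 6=-84*r^3 + 99*r^2 - 6*r - 9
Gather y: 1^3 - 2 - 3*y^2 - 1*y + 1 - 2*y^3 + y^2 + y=-2*y^3 - 2*y^2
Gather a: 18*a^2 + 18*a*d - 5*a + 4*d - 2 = 18*a^2 + a*(18*d - 5) + 4*d - 2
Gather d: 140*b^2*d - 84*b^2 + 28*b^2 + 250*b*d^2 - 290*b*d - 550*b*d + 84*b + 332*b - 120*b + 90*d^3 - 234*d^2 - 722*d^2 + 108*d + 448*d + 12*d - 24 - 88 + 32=-56*b^2 + 296*b + 90*d^3 + d^2*(250*b - 956) + d*(140*b^2 - 840*b + 568) - 80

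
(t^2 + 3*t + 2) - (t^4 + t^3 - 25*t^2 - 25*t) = -t^4 - t^3 + 26*t^2 + 28*t + 2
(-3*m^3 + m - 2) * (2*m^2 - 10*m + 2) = -6*m^5 + 30*m^4 - 4*m^3 - 14*m^2 + 22*m - 4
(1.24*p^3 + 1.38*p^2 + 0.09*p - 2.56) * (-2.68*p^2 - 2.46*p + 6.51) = -3.3232*p^5 - 6.7488*p^4 + 4.4364*p^3 + 15.6232*p^2 + 6.8835*p - 16.6656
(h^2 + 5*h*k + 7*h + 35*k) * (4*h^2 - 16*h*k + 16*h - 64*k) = 4*h^4 + 4*h^3*k + 44*h^3 - 80*h^2*k^2 + 44*h^2*k + 112*h^2 - 880*h*k^2 + 112*h*k - 2240*k^2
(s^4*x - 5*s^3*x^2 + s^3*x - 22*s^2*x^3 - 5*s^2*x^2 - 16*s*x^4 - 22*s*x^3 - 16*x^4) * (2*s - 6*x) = 2*s^5*x - 16*s^4*x^2 + 2*s^4*x - 14*s^3*x^3 - 16*s^3*x^2 + 100*s^2*x^4 - 14*s^2*x^3 + 96*s*x^5 + 100*s*x^4 + 96*x^5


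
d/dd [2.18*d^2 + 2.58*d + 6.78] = 4.36*d + 2.58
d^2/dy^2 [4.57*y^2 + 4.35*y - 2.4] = 9.14000000000000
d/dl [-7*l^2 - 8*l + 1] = -14*l - 8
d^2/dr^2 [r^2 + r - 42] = 2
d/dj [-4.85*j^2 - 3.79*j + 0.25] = -9.7*j - 3.79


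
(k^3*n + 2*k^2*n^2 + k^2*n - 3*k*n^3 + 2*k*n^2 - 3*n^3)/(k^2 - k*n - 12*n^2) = n*(k^2 - k*n + k - n)/(k - 4*n)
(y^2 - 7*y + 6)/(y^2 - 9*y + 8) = (y - 6)/(y - 8)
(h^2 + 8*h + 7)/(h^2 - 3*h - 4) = (h + 7)/(h - 4)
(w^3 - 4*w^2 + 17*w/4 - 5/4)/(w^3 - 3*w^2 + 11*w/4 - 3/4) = (2*w - 5)/(2*w - 3)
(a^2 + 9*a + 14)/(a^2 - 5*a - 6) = (a^2 + 9*a + 14)/(a^2 - 5*a - 6)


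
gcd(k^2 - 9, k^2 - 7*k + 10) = 1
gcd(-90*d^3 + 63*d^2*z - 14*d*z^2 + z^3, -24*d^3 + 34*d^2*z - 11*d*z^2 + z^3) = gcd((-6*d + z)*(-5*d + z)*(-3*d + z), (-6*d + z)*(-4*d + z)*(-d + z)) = -6*d + z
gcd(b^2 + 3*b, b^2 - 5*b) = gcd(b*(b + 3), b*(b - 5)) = b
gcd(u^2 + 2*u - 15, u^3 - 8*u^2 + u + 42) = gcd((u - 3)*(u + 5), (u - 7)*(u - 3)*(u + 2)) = u - 3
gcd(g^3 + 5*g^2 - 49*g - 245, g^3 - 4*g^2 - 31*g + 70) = g^2 - 2*g - 35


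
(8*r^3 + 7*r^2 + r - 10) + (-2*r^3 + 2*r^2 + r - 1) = 6*r^3 + 9*r^2 + 2*r - 11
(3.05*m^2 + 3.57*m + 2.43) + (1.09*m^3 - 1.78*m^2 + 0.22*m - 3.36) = 1.09*m^3 + 1.27*m^2 + 3.79*m - 0.93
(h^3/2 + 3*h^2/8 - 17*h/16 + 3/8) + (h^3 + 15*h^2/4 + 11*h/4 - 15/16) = 3*h^3/2 + 33*h^2/8 + 27*h/16 - 9/16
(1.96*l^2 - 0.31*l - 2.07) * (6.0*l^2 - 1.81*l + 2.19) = 11.76*l^4 - 5.4076*l^3 - 7.5665*l^2 + 3.0678*l - 4.5333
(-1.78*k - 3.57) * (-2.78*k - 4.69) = 4.9484*k^2 + 18.2728*k + 16.7433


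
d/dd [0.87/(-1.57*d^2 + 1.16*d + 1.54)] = (2.7318*d - 1.0092)/(-1.57*d^2 + 1.16*d + 1.54)^2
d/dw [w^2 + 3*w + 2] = 2*w + 3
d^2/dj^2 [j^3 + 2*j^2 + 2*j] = 6*j + 4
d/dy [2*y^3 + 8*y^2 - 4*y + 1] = 6*y^2 + 16*y - 4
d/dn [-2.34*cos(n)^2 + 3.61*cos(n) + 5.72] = (4.68*cos(n) - 3.61)*sin(n)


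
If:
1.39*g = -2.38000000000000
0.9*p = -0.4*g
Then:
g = -1.71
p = 0.76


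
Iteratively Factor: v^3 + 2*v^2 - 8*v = (v - 2)*(v^2 + 4*v) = (v - 2)*(v + 4)*(v)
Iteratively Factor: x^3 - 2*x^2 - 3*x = (x + 1)*(x^2 - 3*x) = (x - 3)*(x + 1)*(x)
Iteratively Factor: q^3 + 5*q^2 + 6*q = (q + 2)*(q^2 + 3*q) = q*(q + 2)*(q + 3)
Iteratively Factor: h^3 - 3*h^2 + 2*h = (h - 1)*(h^2 - 2*h) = (h - 2)*(h - 1)*(h)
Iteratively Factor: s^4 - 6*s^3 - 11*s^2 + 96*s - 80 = (s - 4)*(s^3 - 2*s^2 - 19*s + 20) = (s - 4)*(s + 4)*(s^2 - 6*s + 5) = (s - 5)*(s - 4)*(s + 4)*(s - 1)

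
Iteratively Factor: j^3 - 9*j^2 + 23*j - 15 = (j - 1)*(j^2 - 8*j + 15) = (j - 3)*(j - 1)*(j - 5)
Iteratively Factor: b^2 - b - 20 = (b - 5)*(b + 4)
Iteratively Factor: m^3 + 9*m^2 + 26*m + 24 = (m + 3)*(m^2 + 6*m + 8) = (m + 2)*(m + 3)*(m + 4)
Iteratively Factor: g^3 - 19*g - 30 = (g - 5)*(g^2 + 5*g + 6) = (g - 5)*(g + 2)*(g + 3)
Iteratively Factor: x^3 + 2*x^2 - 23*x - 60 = (x - 5)*(x^2 + 7*x + 12) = (x - 5)*(x + 3)*(x + 4)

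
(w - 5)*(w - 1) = w^2 - 6*w + 5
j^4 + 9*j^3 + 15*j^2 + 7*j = j*(j + 1)^2*(j + 7)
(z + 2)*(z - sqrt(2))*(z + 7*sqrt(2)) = z^3 + 2*z^2 + 6*sqrt(2)*z^2 - 14*z + 12*sqrt(2)*z - 28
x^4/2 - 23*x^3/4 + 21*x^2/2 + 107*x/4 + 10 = (x/2 + 1/2)*(x - 8)*(x - 5)*(x + 1/2)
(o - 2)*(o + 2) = o^2 - 4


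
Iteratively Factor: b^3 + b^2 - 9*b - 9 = (b - 3)*(b^2 + 4*b + 3) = (b - 3)*(b + 3)*(b + 1)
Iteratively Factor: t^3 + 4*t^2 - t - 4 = (t + 1)*(t^2 + 3*t - 4) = (t + 1)*(t + 4)*(t - 1)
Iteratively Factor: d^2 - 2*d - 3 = (d + 1)*(d - 3)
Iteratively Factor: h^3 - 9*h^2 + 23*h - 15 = (h - 1)*(h^2 - 8*h + 15) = (h - 5)*(h - 1)*(h - 3)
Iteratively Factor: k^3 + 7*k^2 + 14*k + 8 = (k + 4)*(k^2 + 3*k + 2) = (k + 2)*(k + 4)*(k + 1)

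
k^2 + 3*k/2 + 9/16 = (k + 3/4)^2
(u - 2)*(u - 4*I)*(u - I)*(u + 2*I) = u^4 - 2*u^3 - 3*I*u^3 + 6*u^2 + 6*I*u^2 - 12*u - 8*I*u + 16*I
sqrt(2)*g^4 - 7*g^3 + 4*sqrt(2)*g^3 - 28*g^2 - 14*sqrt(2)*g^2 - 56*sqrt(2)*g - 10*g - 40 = (g + 4)*(g - 5*sqrt(2))*(g + sqrt(2))*(sqrt(2)*g + 1)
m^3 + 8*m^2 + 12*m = m*(m + 2)*(m + 6)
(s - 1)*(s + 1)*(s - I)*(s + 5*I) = s^4 + 4*I*s^3 + 4*s^2 - 4*I*s - 5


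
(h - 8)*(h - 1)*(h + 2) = h^3 - 7*h^2 - 10*h + 16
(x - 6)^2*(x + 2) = x^3 - 10*x^2 + 12*x + 72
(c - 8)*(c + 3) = c^2 - 5*c - 24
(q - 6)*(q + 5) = q^2 - q - 30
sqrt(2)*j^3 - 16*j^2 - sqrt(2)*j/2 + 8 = (j - 8*sqrt(2))*(j - sqrt(2)/2)*(sqrt(2)*j + 1)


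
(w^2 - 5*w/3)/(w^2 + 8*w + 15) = w*(3*w - 5)/(3*(w^2 + 8*w + 15))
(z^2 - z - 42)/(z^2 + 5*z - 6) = (z - 7)/(z - 1)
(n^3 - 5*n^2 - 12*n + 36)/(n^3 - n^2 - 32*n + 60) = (n^2 - 3*n - 18)/(n^2 + n - 30)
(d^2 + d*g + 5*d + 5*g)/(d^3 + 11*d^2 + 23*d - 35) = (d + g)/(d^2 + 6*d - 7)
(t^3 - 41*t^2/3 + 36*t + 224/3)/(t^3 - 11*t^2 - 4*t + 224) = (t + 4/3)/(t + 4)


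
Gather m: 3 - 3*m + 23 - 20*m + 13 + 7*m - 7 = 32 - 16*m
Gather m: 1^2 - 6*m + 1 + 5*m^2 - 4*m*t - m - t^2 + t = 5*m^2 + m*(-4*t - 7) - t^2 + t + 2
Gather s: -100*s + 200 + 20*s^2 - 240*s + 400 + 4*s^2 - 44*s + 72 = 24*s^2 - 384*s + 672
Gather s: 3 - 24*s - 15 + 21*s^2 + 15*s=21*s^2 - 9*s - 12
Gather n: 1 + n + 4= n + 5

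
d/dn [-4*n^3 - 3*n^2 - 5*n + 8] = -12*n^2 - 6*n - 5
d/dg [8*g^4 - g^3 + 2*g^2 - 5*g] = 32*g^3 - 3*g^2 + 4*g - 5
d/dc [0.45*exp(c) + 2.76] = 0.45*exp(c)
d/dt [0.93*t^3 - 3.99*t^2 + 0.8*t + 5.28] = 2.79*t^2 - 7.98*t + 0.8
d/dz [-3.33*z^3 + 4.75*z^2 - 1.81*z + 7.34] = -9.99*z^2 + 9.5*z - 1.81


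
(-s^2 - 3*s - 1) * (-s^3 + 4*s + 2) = s^5 + 3*s^4 - 3*s^3 - 14*s^2 - 10*s - 2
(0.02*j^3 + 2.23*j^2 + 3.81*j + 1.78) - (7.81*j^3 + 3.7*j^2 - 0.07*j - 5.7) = -7.79*j^3 - 1.47*j^2 + 3.88*j + 7.48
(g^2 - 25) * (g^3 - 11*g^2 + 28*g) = g^5 - 11*g^4 + 3*g^3 + 275*g^2 - 700*g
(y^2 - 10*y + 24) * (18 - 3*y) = -3*y^3 + 48*y^2 - 252*y + 432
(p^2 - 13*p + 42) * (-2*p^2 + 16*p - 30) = -2*p^4 + 42*p^3 - 322*p^2 + 1062*p - 1260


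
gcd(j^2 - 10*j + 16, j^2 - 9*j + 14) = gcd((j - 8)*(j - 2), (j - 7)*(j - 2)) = j - 2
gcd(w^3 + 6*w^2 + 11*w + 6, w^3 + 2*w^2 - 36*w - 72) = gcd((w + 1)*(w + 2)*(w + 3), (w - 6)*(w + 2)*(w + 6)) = w + 2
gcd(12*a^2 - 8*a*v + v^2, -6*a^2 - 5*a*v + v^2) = -6*a + v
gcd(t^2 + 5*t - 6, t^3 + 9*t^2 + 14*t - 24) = t^2 + 5*t - 6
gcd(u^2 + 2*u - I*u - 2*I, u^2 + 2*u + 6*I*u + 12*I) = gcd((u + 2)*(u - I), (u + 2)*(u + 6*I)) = u + 2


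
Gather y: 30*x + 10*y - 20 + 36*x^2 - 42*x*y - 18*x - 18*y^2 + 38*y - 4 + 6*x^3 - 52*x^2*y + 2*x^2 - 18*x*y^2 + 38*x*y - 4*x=6*x^3 + 38*x^2 + 8*x + y^2*(-18*x - 18) + y*(-52*x^2 - 4*x + 48) - 24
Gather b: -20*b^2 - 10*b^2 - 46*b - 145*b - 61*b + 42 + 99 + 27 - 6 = -30*b^2 - 252*b + 162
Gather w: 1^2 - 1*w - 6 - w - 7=-2*w - 12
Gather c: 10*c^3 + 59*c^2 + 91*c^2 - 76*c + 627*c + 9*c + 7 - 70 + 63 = 10*c^3 + 150*c^2 + 560*c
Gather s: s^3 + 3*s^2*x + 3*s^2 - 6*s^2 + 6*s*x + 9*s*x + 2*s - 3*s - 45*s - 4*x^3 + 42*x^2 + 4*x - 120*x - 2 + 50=s^3 + s^2*(3*x - 3) + s*(15*x - 46) - 4*x^3 + 42*x^2 - 116*x + 48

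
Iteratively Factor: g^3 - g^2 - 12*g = (g)*(g^2 - g - 12) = g*(g + 3)*(g - 4)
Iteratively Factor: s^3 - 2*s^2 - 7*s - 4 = (s + 1)*(s^2 - 3*s - 4) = (s - 4)*(s + 1)*(s + 1)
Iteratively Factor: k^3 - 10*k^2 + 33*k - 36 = (k - 3)*(k^2 - 7*k + 12) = (k - 3)^2*(k - 4)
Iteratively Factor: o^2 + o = (o)*(o + 1)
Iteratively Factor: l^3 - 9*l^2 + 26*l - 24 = (l - 3)*(l^2 - 6*l + 8) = (l - 4)*(l - 3)*(l - 2)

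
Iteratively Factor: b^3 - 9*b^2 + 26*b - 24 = (b - 2)*(b^2 - 7*b + 12) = (b - 3)*(b - 2)*(b - 4)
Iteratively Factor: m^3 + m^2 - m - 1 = (m + 1)*(m^2 - 1) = (m - 1)*(m + 1)*(m + 1)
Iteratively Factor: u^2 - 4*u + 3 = (u - 1)*(u - 3)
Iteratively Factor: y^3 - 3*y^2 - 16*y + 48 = (y - 3)*(y^2 - 16) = (y - 3)*(y + 4)*(y - 4)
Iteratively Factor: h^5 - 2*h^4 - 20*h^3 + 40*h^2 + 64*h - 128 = (h - 2)*(h^4 - 20*h^2 + 64) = (h - 2)*(h + 2)*(h^3 - 2*h^2 - 16*h + 32) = (h - 2)^2*(h + 2)*(h^2 - 16) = (h - 2)^2*(h + 2)*(h + 4)*(h - 4)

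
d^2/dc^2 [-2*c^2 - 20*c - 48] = -4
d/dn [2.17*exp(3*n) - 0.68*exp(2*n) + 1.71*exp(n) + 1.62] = (6.51*exp(2*n) - 1.36*exp(n) + 1.71)*exp(n)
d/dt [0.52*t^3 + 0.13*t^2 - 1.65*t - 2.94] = 1.56*t^2 + 0.26*t - 1.65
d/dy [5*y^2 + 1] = 10*y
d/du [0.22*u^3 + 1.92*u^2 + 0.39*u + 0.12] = 0.66*u^2 + 3.84*u + 0.39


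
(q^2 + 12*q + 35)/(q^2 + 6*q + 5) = (q + 7)/(q + 1)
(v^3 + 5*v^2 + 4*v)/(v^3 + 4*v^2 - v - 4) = v/(v - 1)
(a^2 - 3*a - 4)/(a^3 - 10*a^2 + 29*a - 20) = (a + 1)/(a^2 - 6*a + 5)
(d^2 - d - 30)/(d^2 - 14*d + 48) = (d + 5)/(d - 8)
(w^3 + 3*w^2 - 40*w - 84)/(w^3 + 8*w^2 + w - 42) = (w^2 - 4*w - 12)/(w^2 + w - 6)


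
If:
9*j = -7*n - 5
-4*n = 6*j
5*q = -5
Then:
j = 10/3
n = -5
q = -1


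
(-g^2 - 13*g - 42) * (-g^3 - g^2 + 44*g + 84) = g^5 + 14*g^4 + 11*g^3 - 614*g^2 - 2940*g - 3528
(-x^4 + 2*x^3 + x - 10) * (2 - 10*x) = 10*x^5 - 22*x^4 + 4*x^3 - 10*x^2 + 102*x - 20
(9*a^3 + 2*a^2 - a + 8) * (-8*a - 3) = -72*a^4 - 43*a^3 + 2*a^2 - 61*a - 24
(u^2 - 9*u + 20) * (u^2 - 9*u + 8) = u^4 - 18*u^3 + 109*u^2 - 252*u + 160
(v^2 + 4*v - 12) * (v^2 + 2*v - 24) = v^4 + 6*v^3 - 28*v^2 - 120*v + 288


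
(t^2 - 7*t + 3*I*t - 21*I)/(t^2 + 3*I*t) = (t - 7)/t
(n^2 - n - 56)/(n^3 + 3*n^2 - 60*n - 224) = 1/(n + 4)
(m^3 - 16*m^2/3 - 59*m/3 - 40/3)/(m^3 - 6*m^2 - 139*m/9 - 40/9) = 3*(m + 1)/(3*m + 1)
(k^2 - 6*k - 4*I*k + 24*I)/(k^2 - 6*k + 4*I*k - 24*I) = (k - 4*I)/(k + 4*I)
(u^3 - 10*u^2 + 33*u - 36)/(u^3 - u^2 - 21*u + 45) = (u - 4)/(u + 5)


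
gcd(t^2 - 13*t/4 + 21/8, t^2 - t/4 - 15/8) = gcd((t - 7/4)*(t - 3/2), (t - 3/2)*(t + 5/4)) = t - 3/2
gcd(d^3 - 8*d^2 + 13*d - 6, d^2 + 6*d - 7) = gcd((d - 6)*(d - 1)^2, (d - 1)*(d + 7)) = d - 1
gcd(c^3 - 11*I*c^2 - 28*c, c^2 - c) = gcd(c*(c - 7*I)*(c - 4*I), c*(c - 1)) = c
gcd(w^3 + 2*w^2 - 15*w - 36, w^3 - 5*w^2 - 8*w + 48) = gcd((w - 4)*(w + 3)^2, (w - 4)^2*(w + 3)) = w^2 - w - 12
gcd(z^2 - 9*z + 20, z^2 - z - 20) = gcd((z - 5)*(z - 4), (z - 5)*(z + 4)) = z - 5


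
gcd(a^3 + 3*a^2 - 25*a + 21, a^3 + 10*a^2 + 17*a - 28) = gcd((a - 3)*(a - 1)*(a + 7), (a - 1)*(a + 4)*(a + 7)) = a^2 + 6*a - 7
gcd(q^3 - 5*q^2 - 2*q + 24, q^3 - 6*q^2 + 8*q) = q - 4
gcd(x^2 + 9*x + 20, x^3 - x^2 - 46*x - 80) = x + 5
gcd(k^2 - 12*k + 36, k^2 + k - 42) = k - 6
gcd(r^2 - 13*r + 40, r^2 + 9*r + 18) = 1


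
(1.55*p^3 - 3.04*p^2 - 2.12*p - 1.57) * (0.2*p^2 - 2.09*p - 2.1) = 0.31*p^5 - 3.8475*p^4 + 2.6746*p^3 + 10.5008*p^2 + 7.7333*p + 3.297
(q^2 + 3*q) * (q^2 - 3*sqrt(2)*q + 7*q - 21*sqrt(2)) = q^4 - 3*sqrt(2)*q^3 + 10*q^3 - 30*sqrt(2)*q^2 + 21*q^2 - 63*sqrt(2)*q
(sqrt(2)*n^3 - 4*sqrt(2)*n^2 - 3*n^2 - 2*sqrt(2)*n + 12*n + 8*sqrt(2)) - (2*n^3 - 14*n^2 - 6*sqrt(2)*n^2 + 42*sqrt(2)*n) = -2*n^3 + sqrt(2)*n^3 + 2*sqrt(2)*n^2 + 11*n^2 - 44*sqrt(2)*n + 12*n + 8*sqrt(2)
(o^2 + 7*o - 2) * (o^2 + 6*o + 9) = o^4 + 13*o^3 + 49*o^2 + 51*o - 18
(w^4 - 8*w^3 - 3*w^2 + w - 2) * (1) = w^4 - 8*w^3 - 3*w^2 + w - 2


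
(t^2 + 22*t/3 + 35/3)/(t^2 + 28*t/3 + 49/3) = (t + 5)/(t + 7)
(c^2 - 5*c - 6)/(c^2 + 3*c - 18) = (c^2 - 5*c - 6)/(c^2 + 3*c - 18)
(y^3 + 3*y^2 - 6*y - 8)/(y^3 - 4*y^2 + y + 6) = (y + 4)/(y - 3)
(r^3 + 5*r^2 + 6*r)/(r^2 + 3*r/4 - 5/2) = 4*r*(r + 3)/(4*r - 5)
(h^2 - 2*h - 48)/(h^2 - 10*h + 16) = (h + 6)/(h - 2)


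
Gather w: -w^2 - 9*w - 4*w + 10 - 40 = -w^2 - 13*w - 30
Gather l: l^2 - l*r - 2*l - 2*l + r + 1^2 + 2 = l^2 + l*(-r - 4) + r + 3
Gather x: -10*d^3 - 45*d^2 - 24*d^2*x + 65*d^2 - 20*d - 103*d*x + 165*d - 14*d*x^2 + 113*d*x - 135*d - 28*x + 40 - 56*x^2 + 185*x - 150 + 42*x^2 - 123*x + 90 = -10*d^3 + 20*d^2 + 10*d + x^2*(-14*d - 14) + x*(-24*d^2 + 10*d + 34) - 20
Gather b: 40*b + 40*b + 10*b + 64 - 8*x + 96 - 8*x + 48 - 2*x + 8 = 90*b - 18*x + 216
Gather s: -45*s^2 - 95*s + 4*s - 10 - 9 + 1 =-45*s^2 - 91*s - 18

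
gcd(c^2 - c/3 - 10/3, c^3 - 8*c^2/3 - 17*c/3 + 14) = c - 2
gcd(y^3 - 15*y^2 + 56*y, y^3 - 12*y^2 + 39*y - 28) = y - 7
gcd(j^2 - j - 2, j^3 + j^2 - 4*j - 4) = j^2 - j - 2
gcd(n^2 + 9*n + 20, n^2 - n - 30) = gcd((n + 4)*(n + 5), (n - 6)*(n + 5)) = n + 5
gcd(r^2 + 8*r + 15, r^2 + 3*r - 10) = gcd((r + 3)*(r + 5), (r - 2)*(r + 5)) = r + 5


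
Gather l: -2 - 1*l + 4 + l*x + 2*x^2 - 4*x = l*(x - 1) + 2*x^2 - 4*x + 2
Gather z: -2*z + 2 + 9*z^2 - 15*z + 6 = 9*z^2 - 17*z + 8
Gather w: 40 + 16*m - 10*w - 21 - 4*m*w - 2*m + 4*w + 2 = 14*m + w*(-4*m - 6) + 21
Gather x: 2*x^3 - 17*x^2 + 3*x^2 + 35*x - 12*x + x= 2*x^3 - 14*x^2 + 24*x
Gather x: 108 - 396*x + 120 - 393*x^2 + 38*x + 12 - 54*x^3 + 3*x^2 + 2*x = -54*x^3 - 390*x^2 - 356*x + 240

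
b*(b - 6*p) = b^2 - 6*b*p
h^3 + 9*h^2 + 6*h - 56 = (h - 2)*(h + 4)*(h + 7)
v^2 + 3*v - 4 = (v - 1)*(v + 4)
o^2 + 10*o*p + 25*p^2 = (o + 5*p)^2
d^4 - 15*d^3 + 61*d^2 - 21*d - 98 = (d - 7)^2*(d - 2)*(d + 1)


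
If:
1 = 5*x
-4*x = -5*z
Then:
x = 1/5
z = 4/25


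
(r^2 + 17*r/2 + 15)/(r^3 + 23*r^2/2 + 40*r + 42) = (2*r + 5)/(2*r^2 + 11*r + 14)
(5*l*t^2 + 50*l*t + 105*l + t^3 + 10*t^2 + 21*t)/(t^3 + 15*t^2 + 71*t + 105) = (5*l + t)/(t + 5)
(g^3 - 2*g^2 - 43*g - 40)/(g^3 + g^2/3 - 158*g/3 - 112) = 3*(g^2 + 6*g + 5)/(3*g^2 + 25*g + 42)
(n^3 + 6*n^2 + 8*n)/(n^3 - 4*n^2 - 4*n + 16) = n*(n + 4)/(n^2 - 6*n + 8)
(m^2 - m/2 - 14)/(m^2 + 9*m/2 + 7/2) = (m - 4)/(m + 1)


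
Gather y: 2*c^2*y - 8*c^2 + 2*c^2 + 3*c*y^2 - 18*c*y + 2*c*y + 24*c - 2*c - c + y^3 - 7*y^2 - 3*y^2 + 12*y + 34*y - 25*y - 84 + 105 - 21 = -6*c^2 + 21*c + y^3 + y^2*(3*c - 10) + y*(2*c^2 - 16*c + 21)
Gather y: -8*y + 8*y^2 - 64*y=8*y^2 - 72*y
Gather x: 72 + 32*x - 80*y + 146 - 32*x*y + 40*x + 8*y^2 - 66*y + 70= x*(72 - 32*y) + 8*y^2 - 146*y + 288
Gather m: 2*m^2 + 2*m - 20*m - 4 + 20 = 2*m^2 - 18*m + 16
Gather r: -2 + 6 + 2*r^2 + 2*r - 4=2*r^2 + 2*r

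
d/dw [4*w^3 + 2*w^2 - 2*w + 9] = 12*w^2 + 4*w - 2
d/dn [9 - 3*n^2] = -6*n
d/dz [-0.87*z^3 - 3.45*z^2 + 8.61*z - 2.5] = -2.61*z^2 - 6.9*z + 8.61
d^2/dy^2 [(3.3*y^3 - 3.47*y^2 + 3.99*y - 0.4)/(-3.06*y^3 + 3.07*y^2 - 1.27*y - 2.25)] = (2.98166399999991*y^6 - 147.217824*y^5 + 461.577744*y^4 - 467.97128*y^3 + 448.83609*y^2 - 291.48441*y + 64.75292)/(28.652616*y^9 - 86.238756*y^8 + 122.195898*y^7 - 37.313947*y^6 - 76.106409*y^5 + 101.226966*y^4 - 4.11301699999999*y^3 - 35.73855*y^2 + 19.288125*y + 11.390625)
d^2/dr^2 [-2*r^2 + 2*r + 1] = -4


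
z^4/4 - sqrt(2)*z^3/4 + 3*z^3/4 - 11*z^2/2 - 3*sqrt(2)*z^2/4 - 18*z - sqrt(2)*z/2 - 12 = (z/2 + 1/2)*(z/2 + 1)*(z - 4*sqrt(2))*(z + 3*sqrt(2))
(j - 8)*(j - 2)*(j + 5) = j^3 - 5*j^2 - 34*j + 80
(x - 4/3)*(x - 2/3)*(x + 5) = x^3 + 3*x^2 - 82*x/9 + 40/9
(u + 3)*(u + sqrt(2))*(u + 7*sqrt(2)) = u^3 + 3*u^2 + 8*sqrt(2)*u^2 + 14*u + 24*sqrt(2)*u + 42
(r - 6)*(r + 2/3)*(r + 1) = r^3 - 13*r^2/3 - 28*r/3 - 4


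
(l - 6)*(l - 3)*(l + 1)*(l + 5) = l^4 - 3*l^3 - 31*l^2 + 63*l + 90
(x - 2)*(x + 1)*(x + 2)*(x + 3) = x^4 + 4*x^3 - x^2 - 16*x - 12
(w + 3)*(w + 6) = w^2 + 9*w + 18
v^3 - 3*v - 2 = (v - 2)*(v + 1)^2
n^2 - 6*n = n*(n - 6)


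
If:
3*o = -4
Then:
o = -4/3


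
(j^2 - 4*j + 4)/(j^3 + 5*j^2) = (j^2 - 4*j + 4)/(j^2*(j + 5))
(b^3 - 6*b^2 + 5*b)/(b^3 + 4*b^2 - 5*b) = (b - 5)/(b + 5)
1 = 1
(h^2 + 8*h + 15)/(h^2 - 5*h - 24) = (h + 5)/(h - 8)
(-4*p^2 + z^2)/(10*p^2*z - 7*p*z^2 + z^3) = (2*p + z)/(z*(-5*p + z))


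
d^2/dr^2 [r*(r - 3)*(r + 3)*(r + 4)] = 12*r^2 + 24*r - 18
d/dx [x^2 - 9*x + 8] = 2*x - 9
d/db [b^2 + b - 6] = 2*b + 1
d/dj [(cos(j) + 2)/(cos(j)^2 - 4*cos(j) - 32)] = (cos(j)^2 + 4*cos(j) + 24)*sin(j)/(sin(j)^2 + 4*cos(j) + 31)^2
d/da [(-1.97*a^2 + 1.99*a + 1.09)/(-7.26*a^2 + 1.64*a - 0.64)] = (11.2166*a^2 + 18.3484*a - 3.0612)/(52.7076*a^4 - 23.8128*a^3 + 11.9824*a^2 - 2.0992*a + 0.4096)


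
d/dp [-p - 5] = -1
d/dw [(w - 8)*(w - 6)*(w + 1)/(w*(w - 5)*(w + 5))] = (13*w^4 - 118*w^3 + 181*w^2 + 1200)/(w^2*(w^4 - 50*w^2 + 625))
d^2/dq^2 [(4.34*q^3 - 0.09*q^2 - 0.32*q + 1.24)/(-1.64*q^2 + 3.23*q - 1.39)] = (2.8421709430404e-14*q^5 - 2.8421709430404e-14*q^4 - 68.095804*q^3 + 95.67018*q^2 - 15.277548*q - 16.998998)/(4.410944*q^6 - 26.062224*q^5 + 62.5455*q^4 - 77.876915*q^3 + 53.011125*q^2 - 18.722049*q + 2.685619)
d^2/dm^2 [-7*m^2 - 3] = -14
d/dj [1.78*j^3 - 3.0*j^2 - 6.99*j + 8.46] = 5.34*j^2 - 6.0*j - 6.99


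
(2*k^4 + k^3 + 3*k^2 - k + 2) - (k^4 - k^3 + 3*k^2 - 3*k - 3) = k^4 + 2*k^3 + 2*k + 5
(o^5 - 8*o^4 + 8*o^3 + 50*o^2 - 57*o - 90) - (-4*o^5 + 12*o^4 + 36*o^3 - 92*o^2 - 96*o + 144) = 5*o^5 - 20*o^4 - 28*o^3 + 142*o^2 + 39*o - 234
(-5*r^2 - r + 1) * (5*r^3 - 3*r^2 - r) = -25*r^5 + 10*r^4 + 13*r^3 - 2*r^2 - r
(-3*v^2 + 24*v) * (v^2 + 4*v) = -3*v^4 + 12*v^3 + 96*v^2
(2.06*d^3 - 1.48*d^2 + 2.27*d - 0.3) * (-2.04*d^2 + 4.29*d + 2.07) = -4.2024*d^5 + 11.8566*d^4 - 6.7158*d^3 + 7.2867*d^2 + 3.4119*d - 0.621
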